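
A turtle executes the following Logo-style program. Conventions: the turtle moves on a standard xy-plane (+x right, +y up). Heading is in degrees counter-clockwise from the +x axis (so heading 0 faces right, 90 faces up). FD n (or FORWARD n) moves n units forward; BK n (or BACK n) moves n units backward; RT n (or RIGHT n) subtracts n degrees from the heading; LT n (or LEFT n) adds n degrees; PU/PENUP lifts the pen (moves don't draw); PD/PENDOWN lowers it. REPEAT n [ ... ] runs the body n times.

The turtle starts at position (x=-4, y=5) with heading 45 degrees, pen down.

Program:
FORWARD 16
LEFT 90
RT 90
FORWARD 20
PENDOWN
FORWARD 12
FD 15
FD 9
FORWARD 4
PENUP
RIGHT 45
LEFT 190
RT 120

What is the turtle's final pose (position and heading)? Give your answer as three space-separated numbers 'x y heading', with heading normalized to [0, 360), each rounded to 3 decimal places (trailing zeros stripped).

Executing turtle program step by step:
Start: pos=(-4,5), heading=45, pen down
FD 16: (-4,5) -> (7.314,16.314) [heading=45, draw]
LT 90: heading 45 -> 135
RT 90: heading 135 -> 45
FD 20: (7.314,16.314) -> (21.456,30.456) [heading=45, draw]
PD: pen down
FD 12: (21.456,30.456) -> (29.941,38.941) [heading=45, draw]
FD 15: (29.941,38.941) -> (40.548,49.548) [heading=45, draw]
FD 9: (40.548,49.548) -> (46.912,55.912) [heading=45, draw]
FD 4: (46.912,55.912) -> (49.74,58.74) [heading=45, draw]
PU: pen up
RT 45: heading 45 -> 0
LT 190: heading 0 -> 190
RT 120: heading 190 -> 70
Final: pos=(49.74,58.74), heading=70, 6 segment(s) drawn

Answer: 49.74 58.74 70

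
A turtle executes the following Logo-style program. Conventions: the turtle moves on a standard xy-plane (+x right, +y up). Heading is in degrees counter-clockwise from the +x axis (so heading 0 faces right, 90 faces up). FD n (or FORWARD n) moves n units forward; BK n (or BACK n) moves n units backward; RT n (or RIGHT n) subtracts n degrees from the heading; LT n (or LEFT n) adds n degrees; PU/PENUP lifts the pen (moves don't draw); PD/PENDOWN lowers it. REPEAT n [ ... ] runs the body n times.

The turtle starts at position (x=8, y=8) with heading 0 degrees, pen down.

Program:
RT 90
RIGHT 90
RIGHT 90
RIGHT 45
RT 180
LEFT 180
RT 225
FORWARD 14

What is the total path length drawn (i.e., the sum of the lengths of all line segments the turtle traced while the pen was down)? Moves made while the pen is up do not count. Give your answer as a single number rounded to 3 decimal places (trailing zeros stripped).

Executing turtle program step by step:
Start: pos=(8,8), heading=0, pen down
RT 90: heading 0 -> 270
RT 90: heading 270 -> 180
RT 90: heading 180 -> 90
RT 45: heading 90 -> 45
RT 180: heading 45 -> 225
LT 180: heading 225 -> 45
RT 225: heading 45 -> 180
FD 14: (8,8) -> (-6,8) [heading=180, draw]
Final: pos=(-6,8), heading=180, 1 segment(s) drawn

Segment lengths:
  seg 1: (8,8) -> (-6,8), length = 14
Total = 14

Answer: 14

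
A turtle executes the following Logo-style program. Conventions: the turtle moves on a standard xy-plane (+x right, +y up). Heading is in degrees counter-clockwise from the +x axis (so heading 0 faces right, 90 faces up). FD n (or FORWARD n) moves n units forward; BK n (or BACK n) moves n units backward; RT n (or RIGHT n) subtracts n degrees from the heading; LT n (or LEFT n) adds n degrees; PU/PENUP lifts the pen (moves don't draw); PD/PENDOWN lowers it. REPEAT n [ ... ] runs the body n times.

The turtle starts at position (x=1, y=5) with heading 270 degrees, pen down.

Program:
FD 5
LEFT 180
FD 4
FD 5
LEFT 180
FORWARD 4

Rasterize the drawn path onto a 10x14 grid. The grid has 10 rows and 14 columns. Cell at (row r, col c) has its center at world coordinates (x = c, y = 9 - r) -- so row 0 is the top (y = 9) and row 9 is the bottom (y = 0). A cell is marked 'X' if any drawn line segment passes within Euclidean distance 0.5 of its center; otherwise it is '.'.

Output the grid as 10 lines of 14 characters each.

Answer: .X............
.X............
.X............
.X............
.X............
.X............
.X............
.X............
.X............
.X............

Derivation:
Segment 0: (1,5) -> (1,0)
Segment 1: (1,0) -> (1,4)
Segment 2: (1,4) -> (1,9)
Segment 3: (1,9) -> (1,5)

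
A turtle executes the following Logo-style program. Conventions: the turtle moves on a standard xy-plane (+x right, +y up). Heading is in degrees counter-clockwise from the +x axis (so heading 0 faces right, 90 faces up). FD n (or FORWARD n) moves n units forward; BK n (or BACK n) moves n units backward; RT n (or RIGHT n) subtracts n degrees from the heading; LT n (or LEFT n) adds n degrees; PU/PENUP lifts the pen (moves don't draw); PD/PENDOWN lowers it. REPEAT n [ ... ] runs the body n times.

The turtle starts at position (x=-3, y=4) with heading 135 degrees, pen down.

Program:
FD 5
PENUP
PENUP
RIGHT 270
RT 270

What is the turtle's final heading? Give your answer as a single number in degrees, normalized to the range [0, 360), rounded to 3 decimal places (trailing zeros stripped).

Answer: 315

Derivation:
Executing turtle program step by step:
Start: pos=(-3,4), heading=135, pen down
FD 5: (-3,4) -> (-6.536,7.536) [heading=135, draw]
PU: pen up
PU: pen up
RT 270: heading 135 -> 225
RT 270: heading 225 -> 315
Final: pos=(-6.536,7.536), heading=315, 1 segment(s) drawn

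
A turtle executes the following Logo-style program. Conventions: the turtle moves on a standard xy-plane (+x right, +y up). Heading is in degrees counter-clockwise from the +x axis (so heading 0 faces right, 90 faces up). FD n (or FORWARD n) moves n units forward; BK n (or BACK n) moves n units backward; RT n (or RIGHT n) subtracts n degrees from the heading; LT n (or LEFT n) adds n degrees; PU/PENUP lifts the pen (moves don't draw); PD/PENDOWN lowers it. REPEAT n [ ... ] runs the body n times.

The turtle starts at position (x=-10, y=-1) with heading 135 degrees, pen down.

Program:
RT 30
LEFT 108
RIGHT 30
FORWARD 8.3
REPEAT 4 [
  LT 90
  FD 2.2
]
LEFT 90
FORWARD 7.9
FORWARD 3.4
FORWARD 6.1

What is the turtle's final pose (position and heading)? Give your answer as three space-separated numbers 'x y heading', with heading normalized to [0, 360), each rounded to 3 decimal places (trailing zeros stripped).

Answer: -17.378 -18.811 273

Derivation:
Executing turtle program step by step:
Start: pos=(-10,-1), heading=135, pen down
RT 30: heading 135 -> 105
LT 108: heading 105 -> 213
RT 30: heading 213 -> 183
FD 8.3: (-10,-1) -> (-18.289,-1.434) [heading=183, draw]
REPEAT 4 [
  -- iteration 1/4 --
  LT 90: heading 183 -> 273
  FD 2.2: (-18.289,-1.434) -> (-18.173,-3.631) [heading=273, draw]
  -- iteration 2/4 --
  LT 90: heading 273 -> 3
  FD 2.2: (-18.173,-3.631) -> (-15.977,-3.516) [heading=3, draw]
  -- iteration 3/4 --
  LT 90: heading 3 -> 93
  FD 2.2: (-15.977,-3.516) -> (-16.092,-1.319) [heading=93, draw]
  -- iteration 4/4 --
  LT 90: heading 93 -> 183
  FD 2.2: (-16.092,-1.319) -> (-18.289,-1.434) [heading=183, draw]
]
LT 90: heading 183 -> 273
FD 7.9: (-18.289,-1.434) -> (-17.875,-9.324) [heading=273, draw]
FD 3.4: (-17.875,-9.324) -> (-17.697,-12.719) [heading=273, draw]
FD 6.1: (-17.697,-12.719) -> (-17.378,-18.811) [heading=273, draw]
Final: pos=(-17.378,-18.811), heading=273, 8 segment(s) drawn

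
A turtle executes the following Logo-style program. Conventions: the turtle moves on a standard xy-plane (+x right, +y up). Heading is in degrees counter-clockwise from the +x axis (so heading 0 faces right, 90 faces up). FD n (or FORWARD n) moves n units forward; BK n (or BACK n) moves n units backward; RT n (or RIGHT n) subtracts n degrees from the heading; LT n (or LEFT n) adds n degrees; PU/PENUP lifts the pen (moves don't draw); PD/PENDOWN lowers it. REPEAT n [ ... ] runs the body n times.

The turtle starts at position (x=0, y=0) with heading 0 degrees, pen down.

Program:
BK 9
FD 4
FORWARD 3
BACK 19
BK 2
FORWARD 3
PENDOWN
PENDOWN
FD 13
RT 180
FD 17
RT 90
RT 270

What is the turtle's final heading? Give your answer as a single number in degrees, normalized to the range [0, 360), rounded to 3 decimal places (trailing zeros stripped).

Executing turtle program step by step:
Start: pos=(0,0), heading=0, pen down
BK 9: (0,0) -> (-9,0) [heading=0, draw]
FD 4: (-9,0) -> (-5,0) [heading=0, draw]
FD 3: (-5,0) -> (-2,0) [heading=0, draw]
BK 19: (-2,0) -> (-21,0) [heading=0, draw]
BK 2: (-21,0) -> (-23,0) [heading=0, draw]
FD 3: (-23,0) -> (-20,0) [heading=0, draw]
PD: pen down
PD: pen down
FD 13: (-20,0) -> (-7,0) [heading=0, draw]
RT 180: heading 0 -> 180
FD 17: (-7,0) -> (-24,0) [heading=180, draw]
RT 90: heading 180 -> 90
RT 270: heading 90 -> 180
Final: pos=(-24,0), heading=180, 8 segment(s) drawn

Answer: 180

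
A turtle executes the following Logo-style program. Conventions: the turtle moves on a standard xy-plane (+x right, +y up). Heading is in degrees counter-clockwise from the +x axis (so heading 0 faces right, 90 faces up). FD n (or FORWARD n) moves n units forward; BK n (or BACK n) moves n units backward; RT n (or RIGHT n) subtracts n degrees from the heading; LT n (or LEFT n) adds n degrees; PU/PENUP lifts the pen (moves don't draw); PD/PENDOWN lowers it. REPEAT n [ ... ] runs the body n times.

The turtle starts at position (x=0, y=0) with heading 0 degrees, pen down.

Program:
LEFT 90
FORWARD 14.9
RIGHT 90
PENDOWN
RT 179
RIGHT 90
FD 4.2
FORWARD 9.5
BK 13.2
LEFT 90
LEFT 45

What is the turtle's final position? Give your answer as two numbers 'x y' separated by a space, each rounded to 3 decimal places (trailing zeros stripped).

Executing turtle program step by step:
Start: pos=(0,0), heading=0, pen down
LT 90: heading 0 -> 90
FD 14.9: (0,0) -> (0,14.9) [heading=90, draw]
RT 90: heading 90 -> 0
PD: pen down
RT 179: heading 0 -> 181
RT 90: heading 181 -> 91
FD 4.2: (0,14.9) -> (-0.073,19.099) [heading=91, draw]
FD 9.5: (-0.073,19.099) -> (-0.239,28.598) [heading=91, draw]
BK 13.2: (-0.239,28.598) -> (-0.009,15.4) [heading=91, draw]
LT 90: heading 91 -> 181
LT 45: heading 181 -> 226
Final: pos=(-0.009,15.4), heading=226, 4 segment(s) drawn

Answer: -0.009 15.4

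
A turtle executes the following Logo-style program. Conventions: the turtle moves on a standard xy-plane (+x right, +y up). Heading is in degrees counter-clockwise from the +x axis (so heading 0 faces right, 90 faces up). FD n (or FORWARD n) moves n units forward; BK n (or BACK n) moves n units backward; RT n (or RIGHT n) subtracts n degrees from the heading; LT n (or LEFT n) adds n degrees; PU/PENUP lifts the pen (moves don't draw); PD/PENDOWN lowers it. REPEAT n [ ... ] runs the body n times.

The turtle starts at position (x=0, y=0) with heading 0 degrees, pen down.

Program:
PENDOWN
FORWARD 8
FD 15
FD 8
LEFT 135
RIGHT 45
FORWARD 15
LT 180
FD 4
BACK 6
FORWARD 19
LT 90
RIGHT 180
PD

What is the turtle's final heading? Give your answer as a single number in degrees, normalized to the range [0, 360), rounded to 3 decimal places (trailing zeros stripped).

Executing turtle program step by step:
Start: pos=(0,0), heading=0, pen down
PD: pen down
FD 8: (0,0) -> (8,0) [heading=0, draw]
FD 15: (8,0) -> (23,0) [heading=0, draw]
FD 8: (23,0) -> (31,0) [heading=0, draw]
LT 135: heading 0 -> 135
RT 45: heading 135 -> 90
FD 15: (31,0) -> (31,15) [heading=90, draw]
LT 180: heading 90 -> 270
FD 4: (31,15) -> (31,11) [heading=270, draw]
BK 6: (31,11) -> (31,17) [heading=270, draw]
FD 19: (31,17) -> (31,-2) [heading=270, draw]
LT 90: heading 270 -> 0
RT 180: heading 0 -> 180
PD: pen down
Final: pos=(31,-2), heading=180, 7 segment(s) drawn

Answer: 180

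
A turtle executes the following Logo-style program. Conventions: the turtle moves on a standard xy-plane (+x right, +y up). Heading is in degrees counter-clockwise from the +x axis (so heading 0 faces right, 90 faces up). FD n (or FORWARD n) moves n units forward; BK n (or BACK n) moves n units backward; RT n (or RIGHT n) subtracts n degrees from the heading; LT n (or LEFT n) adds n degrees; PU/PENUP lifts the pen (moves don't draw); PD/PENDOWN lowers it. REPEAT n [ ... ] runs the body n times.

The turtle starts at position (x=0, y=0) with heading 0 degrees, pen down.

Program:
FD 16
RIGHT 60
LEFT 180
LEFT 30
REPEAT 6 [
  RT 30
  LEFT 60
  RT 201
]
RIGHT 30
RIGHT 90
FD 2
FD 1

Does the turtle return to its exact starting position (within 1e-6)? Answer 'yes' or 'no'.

Executing turtle program step by step:
Start: pos=(0,0), heading=0, pen down
FD 16: (0,0) -> (16,0) [heading=0, draw]
RT 60: heading 0 -> 300
LT 180: heading 300 -> 120
LT 30: heading 120 -> 150
REPEAT 6 [
  -- iteration 1/6 --
  RT 30: heading 150 -> 120
  LT 60: heading 120 -> 180
  RT 201: heading 180 -> 339
  -- iteration 2/6 --
  RT 30: heading 339 -> 309
  LT 60: heading 309 -> 9
  RT 201: heading 9 -> 168
  -- iteration 3/6 --
  RT 30: heading 168 -> 138
  LT 60: heading 138 -> 198
  RT 201: heading 198 -> 357
  -- iteration 4/6 --
  RT 30: heading 357 -> 327
  LT 60: heading 327 -> 27
  RT 201: heading 27 -> 186
  -- iteration 5/6 --
  RT 30: heading 186 -> 156
  LT 60: heading 156 -> 216
  RT 201: heading 216 -> 15
  -- iteration 6/6 --
  RT 30: heading 15 -> 345
  LT 60: heading 345 -> 45
  RT 201: heading 45 -> 204
]
RT 30: heading 204 -> 174
RT 90: heading 174 -> 84
FD 2: (16,0) -> (16.209,1.989) [heading=84, draw]
FD 1: (16.209,1.989) -> (16.314,2.984) [heading=84, draw]
Final: pos=(16.314,2.984), heading=84, 3 segment(s) drawn

Start position: (0, 0)
Final position: (16.314, 2.984)
Distance = 16.584; >= 1e-6 -> NOT closed

Answer: no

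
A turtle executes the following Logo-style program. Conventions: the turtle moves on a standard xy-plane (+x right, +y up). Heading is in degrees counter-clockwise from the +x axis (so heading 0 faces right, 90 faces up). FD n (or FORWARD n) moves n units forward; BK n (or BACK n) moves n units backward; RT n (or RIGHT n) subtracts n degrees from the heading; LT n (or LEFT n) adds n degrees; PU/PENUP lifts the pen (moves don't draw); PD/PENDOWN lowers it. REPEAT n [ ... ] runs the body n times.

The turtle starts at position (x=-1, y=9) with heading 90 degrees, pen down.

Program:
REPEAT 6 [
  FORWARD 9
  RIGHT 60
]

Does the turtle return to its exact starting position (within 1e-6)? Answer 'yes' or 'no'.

Executing turtle program step by step:
Start: pos=(-1,9), heading=90, pen down
REPEAT 6 [
  -- iteration 1/6 --
  FD 9: (-1,9) -> (-1,18) [heading=90, draw]
  RT 60: heading 90 -> 30
  -- iteration 2/6 --
  FD 9: (-1,18) -> (6.794,22.5) [heading=30, draw]
  RT 60: heading 30 -> 330
  -- iteration 3/6 --
  FD 9: (6.794,22.5) -> (14.588,18) [heading=330, draw]
  RT 60: heading 330 -> 270
  -- iteration 4/6 --
  FD 9: (14.588,18) -> (14.588,9) [heading=270, draw]
  RT 60: heading 270 -> 210
  -- iteration 5/6 --
  FD 9: (14.588,9) -> (6.794,4.5) [heading=210, draw]
  RT 60: heading 210 -> 150
  -- iteration 6/6 --
  FD 9: (6.794,4.5) -> (-1,9) [heading=150, draw]
  RT 60: heading 150 -> 90
]
Final: pos=(-1,9), heading=90, 6 segment(s) drawn

Start position: (-1, 9)
Final position: (-1, 9)
Distance = 0; < 1e-6 -> CLOSED

Answer: yes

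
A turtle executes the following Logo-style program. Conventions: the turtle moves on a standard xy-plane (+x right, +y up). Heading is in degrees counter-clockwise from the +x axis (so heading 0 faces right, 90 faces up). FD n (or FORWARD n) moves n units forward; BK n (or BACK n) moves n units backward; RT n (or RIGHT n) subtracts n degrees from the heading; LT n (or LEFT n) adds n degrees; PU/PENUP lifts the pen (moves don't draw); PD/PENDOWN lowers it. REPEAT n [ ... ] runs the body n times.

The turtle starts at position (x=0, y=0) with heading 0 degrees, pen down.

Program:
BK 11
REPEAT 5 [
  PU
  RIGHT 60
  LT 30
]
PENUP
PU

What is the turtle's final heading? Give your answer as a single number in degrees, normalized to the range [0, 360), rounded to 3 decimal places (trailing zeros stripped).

Answer: 210

Derivation:
Executing turtle program step by step:
Start: pos=(0,0), heading=0, pen down
BK 11: (0,0) -> (-11,0) [heading=0, draw]
REPEAT 5 [
  -- iteration 1/5 --
  PU: pen up
  RT 60: heading 0 -> 300
  LT 30: heading 300 -> 330
  -- iteration 2/5 --
  PU: pen up
  RT 60: heading 330 -> 270
  LT 30: heading 270 -> 300
  -- iteration 3/5 --
  PU: pen up
  RT 60: heading 300 -> 240
  LT 30: heading 240 -> 270
  -- iteration 4/5 --
  PU: pen up
  RT 60: heading 270 -> 210
  LT 30: heading 210 -> 240
  -- iteration 5/5 --
  PU: pen up
  RT 60: heading 240 -> 180
  LT 30: heading 180 -> 210
]
PU: pen up
PU: pen up
Final: pos=(-11,0), heading=210, 1 segment(s) drawn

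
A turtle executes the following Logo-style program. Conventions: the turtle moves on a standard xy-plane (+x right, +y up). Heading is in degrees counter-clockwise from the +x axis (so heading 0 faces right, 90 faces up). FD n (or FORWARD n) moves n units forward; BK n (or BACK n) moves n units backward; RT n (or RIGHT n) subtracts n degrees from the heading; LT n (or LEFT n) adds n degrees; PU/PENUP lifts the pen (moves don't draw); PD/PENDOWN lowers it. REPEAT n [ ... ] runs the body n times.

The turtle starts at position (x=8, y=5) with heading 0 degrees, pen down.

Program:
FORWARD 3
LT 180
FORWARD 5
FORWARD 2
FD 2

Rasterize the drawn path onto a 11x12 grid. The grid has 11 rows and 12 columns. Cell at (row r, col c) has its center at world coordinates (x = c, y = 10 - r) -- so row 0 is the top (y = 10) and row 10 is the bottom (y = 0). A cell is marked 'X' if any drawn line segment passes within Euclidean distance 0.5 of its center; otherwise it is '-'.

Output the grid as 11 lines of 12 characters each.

Answer: ------------
------------
------------
------------
------------
--XXXXXXXXXX
------------
------------
------------
------------
------------

Derivation:
Segment 0: (8,5) -> (11,5)
Segment 1: (11,5) -> (6,5)
Segment 2: (6,5) -> (4,5)
Segment 3: (4,5) -> (2,5)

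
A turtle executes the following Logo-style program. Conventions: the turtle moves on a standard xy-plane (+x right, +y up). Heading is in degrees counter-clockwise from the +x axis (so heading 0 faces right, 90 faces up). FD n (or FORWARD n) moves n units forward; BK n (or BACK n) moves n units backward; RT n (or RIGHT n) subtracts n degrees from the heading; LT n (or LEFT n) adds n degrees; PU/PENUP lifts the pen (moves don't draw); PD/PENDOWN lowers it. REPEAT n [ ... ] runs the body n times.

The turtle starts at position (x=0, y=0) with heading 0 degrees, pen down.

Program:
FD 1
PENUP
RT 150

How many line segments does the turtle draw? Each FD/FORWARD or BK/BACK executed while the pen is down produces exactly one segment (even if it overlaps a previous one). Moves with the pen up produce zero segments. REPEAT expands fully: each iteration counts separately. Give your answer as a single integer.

Answer: 1

Derivation:
Executing turtle program step by step:
Start: pos=(0,0), heading=0, pen down
FD 1: (0,0) -> (1,0) [heading=0, draw]
PU: pen up
RT 150: heading 0 -> 210
Final: pos=(1,0), heading=210, 1 segment(s) drawn
Segments drawn: 1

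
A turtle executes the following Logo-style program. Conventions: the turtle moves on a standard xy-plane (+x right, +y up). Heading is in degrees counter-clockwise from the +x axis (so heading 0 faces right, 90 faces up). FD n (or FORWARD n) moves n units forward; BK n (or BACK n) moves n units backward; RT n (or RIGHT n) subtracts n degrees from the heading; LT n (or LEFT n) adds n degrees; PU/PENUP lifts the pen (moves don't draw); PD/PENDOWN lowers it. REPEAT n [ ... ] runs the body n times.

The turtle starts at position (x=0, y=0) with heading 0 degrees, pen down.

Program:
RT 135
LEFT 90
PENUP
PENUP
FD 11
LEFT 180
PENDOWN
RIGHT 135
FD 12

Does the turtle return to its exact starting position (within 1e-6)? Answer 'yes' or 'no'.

Executing turtle program step by step:
Start: pos=(0,0), heading=0, pen down
RT 135: heading 0 -> 225
LT 90: heading 225 -> 315
PU: pen up
PU: pen up
FD 11: (0,0) -> (7.778,-7.778) [heading=315, move]
LT 180: heading 315 -> 135
PD: pen down
RT 135: heading 135 -> 0
FD 12: (7.778,-7.778) -> (19.778,-7.778) [heading=0, draw]
Final: pos=(19.778,-7.778), heading=0, 1 segment(s) drawn

Start position: (0, 0)
Final position: (19.778, -7.778)
Distance = 21.253; >= 1e-6 -> NOT closed

Answer: no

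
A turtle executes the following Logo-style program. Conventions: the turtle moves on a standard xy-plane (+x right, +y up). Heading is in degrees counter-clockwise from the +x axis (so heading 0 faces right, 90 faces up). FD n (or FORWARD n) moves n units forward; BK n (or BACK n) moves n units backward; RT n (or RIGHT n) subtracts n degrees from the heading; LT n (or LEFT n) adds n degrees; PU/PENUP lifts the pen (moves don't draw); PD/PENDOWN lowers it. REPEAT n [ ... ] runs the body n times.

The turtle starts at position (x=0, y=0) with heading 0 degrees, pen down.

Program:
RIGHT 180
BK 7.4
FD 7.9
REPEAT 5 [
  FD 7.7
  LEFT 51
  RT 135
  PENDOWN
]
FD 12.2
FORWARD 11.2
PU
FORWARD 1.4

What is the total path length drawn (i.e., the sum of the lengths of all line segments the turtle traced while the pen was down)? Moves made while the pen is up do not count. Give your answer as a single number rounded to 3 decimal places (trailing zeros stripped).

Answer: 77.2

Derivation:
Executing turtle program step by step:
Start: pos=(0,0), heading=0, pen down
RT 180: heading 0 -> 180
BK 7.4: (0,0) -> (7.4,0) [heading=180, draw]
FD 7.9: (7.4,0) -> (-0.5,0) [heading=180, draw]
REPEAT 5 [
  -- iteration 1/5 --
  FD 7.7: (-0.5,0) -> (-8.2,0) [heading=180, draw]
  LT 51: heading 180 -> 231
  RT 135: heading 231 -> 96
  PD: pen down
  -- iteration 2/5 --
  FD 7.7: (-8.2,0) -> (-9.005,7.658) [heading=96, draw]
  LT 51: heading 96 -> 147
  RT 135: heading 147 -> 12
  PD: pen down
  -- iteration 3/5 --
  FD 7.7: (-9.005,7.658) -> (-1.473,9.259) [heading=12, draw]
  LT 51: heading 12 -> 63
  RT 135: heading 63 -> 288
  PD: pen down
  -- iteration 4/5 --
  FD 7.7: (-1.473,9.259) -> (0.906,1.936) [heading=288, draw]
  LT 51: heading 288 -> 339
  RT 135: heading 339 -> 204
  PD: pen down
  -- iteration 5/5 --
  FD 7.7: (0.906,1.936) -> (-6.128,-1.196) [heading=204, draw]
  LT 51: heading 204 -> 255
  RT 135: heading 255 -> 120
  PD: pen down
]
FD 12.2: (-6.128,-1.196) -> (-12.228,9.369) [heading=120, draw]
FD 11.2: (-12.228,9.369) -> (-17.828,19.069) [heading=120, draw]
PU: pen up
FD 1.4: (-17.828,19.069) -> (-18.528,20.281) [heading=120, move]
Final: pos=(-18.528,20.281), heading=120, 9 segment(s) drawn

Segment lengths:
  seg 1: (0,0) -> (7.4,0), length = 7.4
  seg 2: (7.4,0) -> (-0.5,0), length = 7.9
  seg 3: (-0.5,0) -> (-8.2,0), length = 7.7
  seg 4: (-8.2,0) -> (-9.005,7.658), length = 7.7
  seg 5: (-9.005,7.658) -> (-1.473,9.259), length = 7.7
  seg 6: (-1.473,9.259) -> (0.906,1.936), length = 7.7
  seg 7: (0.906,1.936) -> (-6.128,-1.196), length = 7.7
  seg 8: (-6.128,-1.196) -> (-12.228,9.369), length = 12.2
  seg 9: (-12.228,9.369) -> (-17.828,19.069), length = 11.2
Total = 77.2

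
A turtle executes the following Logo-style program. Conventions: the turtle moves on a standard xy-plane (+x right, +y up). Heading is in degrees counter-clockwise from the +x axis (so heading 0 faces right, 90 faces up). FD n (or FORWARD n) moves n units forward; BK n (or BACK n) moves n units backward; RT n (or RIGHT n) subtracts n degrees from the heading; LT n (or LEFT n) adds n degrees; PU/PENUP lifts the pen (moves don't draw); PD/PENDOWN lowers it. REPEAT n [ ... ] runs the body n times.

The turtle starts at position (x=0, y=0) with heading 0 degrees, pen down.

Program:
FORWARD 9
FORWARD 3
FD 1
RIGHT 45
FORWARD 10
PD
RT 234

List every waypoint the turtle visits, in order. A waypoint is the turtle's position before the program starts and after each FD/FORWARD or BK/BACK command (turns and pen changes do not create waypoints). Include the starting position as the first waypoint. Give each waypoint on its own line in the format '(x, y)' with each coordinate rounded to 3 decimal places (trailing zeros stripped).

Answer: (0, 0)
(9, 0)
(12, 0)
(13, 0)
(20.071, -7.071)

Derivation:
Executing turtle program step by step:
Start: pos=(0,0), heading=0, pen down
FD 9: (0,0) -> (9,0) [heading=0, draw]
FD 3: (9,0) -> (12,0) [heading=0, draw]
FD 1: (12,0) -> (13,0) [heading=0, draw]
RT 45: heading 0 -> 315
FD 10: (13,0) -> (20.071,-7.071) [heading=315, draw]
PD: pen down
RT 234: heading 315 -> 81
Final: pos=(20.071,-7.071), heading=81, 4 segment(s) drawn
Waypoints (5 total):
(0, 0)
(9, 0)
(12, 0)
(13, 0)
(20.071, -7.071)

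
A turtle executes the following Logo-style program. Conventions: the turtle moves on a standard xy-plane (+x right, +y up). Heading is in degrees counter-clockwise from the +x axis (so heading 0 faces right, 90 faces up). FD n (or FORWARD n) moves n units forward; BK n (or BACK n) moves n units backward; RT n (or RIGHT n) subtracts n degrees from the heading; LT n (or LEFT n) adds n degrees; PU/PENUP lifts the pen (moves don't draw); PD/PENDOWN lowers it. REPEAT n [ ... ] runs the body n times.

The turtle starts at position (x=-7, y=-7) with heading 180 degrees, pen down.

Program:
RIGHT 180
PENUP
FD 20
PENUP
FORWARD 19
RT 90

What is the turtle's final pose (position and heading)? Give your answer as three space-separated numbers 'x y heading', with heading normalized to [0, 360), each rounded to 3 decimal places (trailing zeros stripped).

Executing turtle program step by step:
Start: pos=(-7,-7), heading=180, pen down
RT 180: heading 180 -> 0
PU: pen up
FD 20: (-7,-7) -> (13,-7) [heading=0, move]
PU: pen up
FD 19: (13,-7) -> (32,-7) [heading=0, move]
RT 90: heading 0 -> 270
Final: pos=(32,-7), heading=270, 0 segment(s) drawn

Answer: 32 -7 270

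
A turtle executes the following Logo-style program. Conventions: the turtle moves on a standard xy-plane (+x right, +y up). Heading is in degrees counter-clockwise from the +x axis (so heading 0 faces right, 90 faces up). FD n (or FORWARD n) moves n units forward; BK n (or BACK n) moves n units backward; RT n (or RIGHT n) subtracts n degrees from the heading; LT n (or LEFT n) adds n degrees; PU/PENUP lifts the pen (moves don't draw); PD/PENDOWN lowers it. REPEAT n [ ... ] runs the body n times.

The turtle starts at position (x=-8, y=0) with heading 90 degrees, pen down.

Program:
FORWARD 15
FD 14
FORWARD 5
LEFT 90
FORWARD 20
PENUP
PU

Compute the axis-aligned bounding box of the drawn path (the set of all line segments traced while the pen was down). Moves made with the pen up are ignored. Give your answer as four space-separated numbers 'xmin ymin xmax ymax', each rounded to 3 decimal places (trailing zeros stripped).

Answer: -28 0 -8 34

Derivation:
Executing turtle program step by step:
Start: pos=(-8,0), heading=90, pen down
FD 15: (-8,0) -> (-8,15) [heading=90, draw]
FD 14: (-8,15) -> (-8,29) [heading=90, draw]
FD 5: (-8,29) -> (-8,34) [heading=90, draw]
LT 90: heading 90 -> 180
FD 20: (-8,34) -> (-28,34) [heading=180, draw]
PU: pen up
PU: pen up
Final: pos=(-28,34), heading=180, 4 segment(s) drawn

Segment endpoints: x in {-28, -8, -8, -8}, y in {0, 15, 29, 34}
xmin=-28, ymin=0, xmax=-8, ymax=34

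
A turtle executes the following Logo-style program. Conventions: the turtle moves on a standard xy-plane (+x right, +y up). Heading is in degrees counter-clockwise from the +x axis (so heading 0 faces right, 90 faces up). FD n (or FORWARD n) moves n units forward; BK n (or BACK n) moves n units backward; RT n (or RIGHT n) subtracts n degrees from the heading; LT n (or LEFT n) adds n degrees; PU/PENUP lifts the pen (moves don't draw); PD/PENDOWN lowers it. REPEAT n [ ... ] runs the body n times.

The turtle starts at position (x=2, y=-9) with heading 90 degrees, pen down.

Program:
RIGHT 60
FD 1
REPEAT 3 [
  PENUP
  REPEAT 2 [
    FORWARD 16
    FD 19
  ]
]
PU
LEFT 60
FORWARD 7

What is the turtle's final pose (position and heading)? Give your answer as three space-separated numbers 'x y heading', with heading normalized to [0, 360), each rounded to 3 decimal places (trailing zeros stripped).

Answer: 184.731 103.5 90

Derivation:
Executing turtle program step by step:
Start: pos=(2,-9), heading=90, pen down
RT 60: heading 90 -> 30
FD 1: (2,-9) -> (2.866,-8.5) [heading=30, draw]
REPEAT 3 [
  -- iteration 1/3 --
  PU: pen up
  REPEAT 2 [
    -- iteration 1/2 --
    FD 16: (2.866,-8.5) -> (16.722,-0.5) [heading=30, move]
    FD 19: (16.722,-0.5) -> (33.177,9) [heading=30, move]
    -- iteration 2/2 --
    FD 16: (33.177,9) -> (47.033,17) [heading=30, move]
    FD 19: (47.033,17) -> (63.488,26.5) [heading=30, move]
  ]
  -- iteration 2/3 --
  PU: pen up
  REPEAT 2 [
    -- iteration 1/2 --
    FD 16: (63.488,26.5) -> (77.344,34.5) [heading=30, move]
    FD 19: (77.344,34.5) -> (93.799,44) [heading=30, move]
    -- iteration 2/2 --
    FD 16: (93.799,44) -> (107.655,52) [heading=30, move]
    FD 19: (107.655,52) -> (124.11,61.5) [heading=30, move]
  ]
  -- iteration 3/3 --
  PU: pen up
  REPEAT 2 [
    -- iteration 1/2 --
    FD 16: (124.11,61.5) -> (137.966,69.5) [heading=30, move]
    FD 19: (137.966,69.5) -> (154.42,79) [heading=30, move]
    -- iteration 2/2 --
    FD 16: (154.42,79) -> (168.277,87) [heading=30, move]
    FD 19: (168.277,87) -> (184.731,96.5) [heading=30, move]
  ]
]
PU: pen up
LT 60: heading 30 -> 90
FD 7: (184.731,96.5) -> (184.731,103.5) [heading=90, move]
Final: pos=(184.731,103.5), heading=90, 1 segment(s) drawn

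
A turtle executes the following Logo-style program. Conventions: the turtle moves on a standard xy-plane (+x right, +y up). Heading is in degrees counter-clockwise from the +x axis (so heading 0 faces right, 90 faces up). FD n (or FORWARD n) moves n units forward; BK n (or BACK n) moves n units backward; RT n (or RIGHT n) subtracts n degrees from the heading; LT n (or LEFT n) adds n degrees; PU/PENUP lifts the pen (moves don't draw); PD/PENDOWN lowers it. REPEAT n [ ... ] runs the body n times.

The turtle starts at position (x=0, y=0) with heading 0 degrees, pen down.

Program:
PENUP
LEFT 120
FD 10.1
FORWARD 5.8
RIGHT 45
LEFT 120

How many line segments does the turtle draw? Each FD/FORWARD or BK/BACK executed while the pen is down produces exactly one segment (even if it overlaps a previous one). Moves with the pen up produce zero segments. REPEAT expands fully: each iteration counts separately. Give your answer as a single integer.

Executing turtle program step by step:
Start: pos=(0,0), heading=0, pen down
PU: pen up
LT 120: heading 0 -> 120
FD 10.1: (0,0) -> (-5.05,8.747) [heading=120, move]
FD 5.8: (-5.05,8.747) -> (-7.95,13.77) [heading=120, move]
RT 45: heading 120 -> 75
LT 120: heading 75 -> 195
Final: pos=(-7.95,13.77), heading=195, 0 segment(s) drawn
Segments drawn: 0

Answer: 0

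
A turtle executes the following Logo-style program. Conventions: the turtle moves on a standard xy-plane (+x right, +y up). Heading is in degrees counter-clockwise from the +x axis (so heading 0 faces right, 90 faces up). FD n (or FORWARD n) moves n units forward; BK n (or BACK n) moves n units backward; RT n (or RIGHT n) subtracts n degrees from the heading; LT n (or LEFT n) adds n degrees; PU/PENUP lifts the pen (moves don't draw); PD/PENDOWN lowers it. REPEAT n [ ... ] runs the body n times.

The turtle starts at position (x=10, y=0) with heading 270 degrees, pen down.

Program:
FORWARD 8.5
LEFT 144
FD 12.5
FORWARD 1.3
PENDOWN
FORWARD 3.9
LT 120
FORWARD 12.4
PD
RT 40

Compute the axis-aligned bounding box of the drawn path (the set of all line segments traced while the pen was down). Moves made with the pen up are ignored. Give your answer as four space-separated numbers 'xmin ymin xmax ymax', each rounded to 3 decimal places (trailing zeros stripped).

Executing turtle program step by step:
Start: pos=(10,0), heading=270, pen down
FD 8.5: (10,0) -> (10,-8.5) [heading=270, draw]
LT 144: heading 270 -> 54
FD 12.5: (10,-8.5) -> (17.347,1.613) [heading=54, draw]
FD 1.3: (17.347,1.613) -> (18.111,2.664) [heading=54, draw]
PD: pen down
FD 3.9: (18.111,2.664) -> (20.404,5.82) [heading=54, draw]
LT 120: heading 54 -> 174
FD 12.4: (20.404,5.82) -> (8.072,7.116) [heading=174, draw]
PD: pen down
RT 40: heading 174 -> 134
Final: pos=(8.072,7.116), heading=134, 5 segment(s) drawn

Segment endpoints: x in {8.072, 10, 10, 17.347, 18.111, 20.404}, y in {-8.5, 0, 1.613, 2.664, 5.82, 7.116}
xmin=8.072, ymin=-8.5, xmax=20.404, ymax=7.116

Answer: 8.072 -8.5 20.404 7.116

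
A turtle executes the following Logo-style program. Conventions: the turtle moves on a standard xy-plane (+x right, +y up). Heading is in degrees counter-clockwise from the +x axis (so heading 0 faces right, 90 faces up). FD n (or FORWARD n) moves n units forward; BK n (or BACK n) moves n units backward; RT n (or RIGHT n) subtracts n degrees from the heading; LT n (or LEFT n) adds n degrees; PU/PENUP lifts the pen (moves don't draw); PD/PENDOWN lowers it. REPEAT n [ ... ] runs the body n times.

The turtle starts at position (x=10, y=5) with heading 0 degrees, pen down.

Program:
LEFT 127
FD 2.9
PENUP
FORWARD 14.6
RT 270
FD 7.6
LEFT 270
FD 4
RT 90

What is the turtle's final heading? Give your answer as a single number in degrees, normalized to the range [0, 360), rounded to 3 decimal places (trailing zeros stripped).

Executing turtle program step by step:
Start: pos=(10,5), heading=0, pen down
LT 127: heading 0 -> 127
FD 2.9: (10,5) -> (8.255,7.316) [heading=127, draw]
PU: pen up
FD 14.6: (8.255,7.316) -> (-0.532,18.976) [heading=127, move]
RT 270: heading 127 -> 217
FD 7.6: (-0.532,18.976) -> (-6.601,14.402) [heading=217, move]
LT 270: heading 217 -> 127
FD 4: (-6.601,14.402) -> (-9.009,17.597) [heading=127, move]
RT 90: heading 127 -> 37
Final: pos=(-9.009,17.597), heading=37, 1 segment(s) drawn

Answer: 37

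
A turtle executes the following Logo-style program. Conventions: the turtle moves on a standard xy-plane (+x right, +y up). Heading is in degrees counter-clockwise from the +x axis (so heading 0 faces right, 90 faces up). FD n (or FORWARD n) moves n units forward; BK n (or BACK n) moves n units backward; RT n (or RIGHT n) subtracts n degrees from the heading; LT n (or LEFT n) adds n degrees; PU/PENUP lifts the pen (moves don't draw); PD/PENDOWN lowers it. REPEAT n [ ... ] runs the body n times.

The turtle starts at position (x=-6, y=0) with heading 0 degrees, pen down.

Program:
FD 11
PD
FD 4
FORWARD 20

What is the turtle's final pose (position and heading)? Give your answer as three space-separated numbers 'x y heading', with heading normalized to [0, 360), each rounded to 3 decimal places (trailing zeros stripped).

Executing turtle program step by step:
Start: pos=(-6,0), heading=0, pen down
FD 11: (-6,0) -> (5,0) [heading=0, draw]
PD: pen down
FD 4: (5,0) -> (9,0) [heading=0, draw]
FD 20: (9,0) -> (29,0) [heading=0, draw]
Final: pos=(29,0), heading=0, 3 segment(s) drawn

Answer: 29 0 0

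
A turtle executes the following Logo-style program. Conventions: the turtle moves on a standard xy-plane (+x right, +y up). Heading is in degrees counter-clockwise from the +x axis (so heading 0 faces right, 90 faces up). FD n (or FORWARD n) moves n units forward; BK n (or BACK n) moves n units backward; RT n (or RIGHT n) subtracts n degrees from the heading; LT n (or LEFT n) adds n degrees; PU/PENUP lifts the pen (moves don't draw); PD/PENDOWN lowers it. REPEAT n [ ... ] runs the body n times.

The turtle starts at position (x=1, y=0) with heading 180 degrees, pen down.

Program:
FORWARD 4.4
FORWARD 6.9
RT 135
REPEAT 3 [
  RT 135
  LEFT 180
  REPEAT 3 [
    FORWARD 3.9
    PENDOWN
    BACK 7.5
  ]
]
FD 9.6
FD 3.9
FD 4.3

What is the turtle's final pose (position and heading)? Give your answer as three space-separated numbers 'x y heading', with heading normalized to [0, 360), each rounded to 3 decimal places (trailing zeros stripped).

Executing turtle program step by step:
Start: pos=(1,0), heading=180, pen down
FD 4.4: (1,0) -> (-3.4,0) [heading=180, draw]
FD 6.9: (-3.4,0) -> (-10.3,0) [heading=180, draw]
RT 135: heading 180 -> 45
REPEAT 3 [
  -- iteration 1/3 --
  RT 135: heading 45 -> 270
  LT 180: heading 270 -> 90
  REPEAT 3 [
    -- iteration 1/3 --
    FD 3.9: (-10.3,0) -> (-10.3,3.9) [heading=90, draw]
    PD: pen down
    BK 7.5: (-10.3,3.9) -> (-10.3,-3.6) [heading=90, draw]
    -- iteration 2/3 --
    FD 3.9: (-10.3,-3.6) -> (-10.3,0.3) [heading=90, draw]
    PD: pen down
    BK 7.5: (-10.3,0.3) -> (-10.3,-7.2) [heading=90, draw]
    -- iteration 3/3 --
    FD 3.9: (-10.3,-7.2) -> (-10.3,-3.3) [heading=90, draw]
    PD: pen down
    BK 7.5: (-10.3,-3.3) -> (-10.3,-10.8) [heading=90, draw]
  ]
  -- iteration 2/3 --
  RT 135: heading 90 -> 315
  LT 180: heading 315 -> 135
  REPEAT 3 [
    -- iteration 1/3 --
    FD 3.9: (-10.3,-10.8) -> (-13.058,-8.042) [heading=135, draw]
    PD: pen down
    BK 7.5: (-13.058,-8.042) -> (-7.754,-13.346) [heading=135, draw]
    -- iteration 2/3 --
    FD 3.9: (-7.754,-13.346) -> (-10.512,-10.588) [heading=135, draw]
    PD: pen down
    BK 7.5: (-10.512,-10.588) -> (-5.209,-15.891) [heading=135, draw]
    -- iteration 3/3 --
    FD 3.9: (-5.209,-15.891) -> (-7.967,-13.133) [heading=135, draw]
    PD: pen down
    BK 7.5: (-7.967,-13.133) -> (-2.663,-18.437) [heading=135, draw]
  ]
  -- iteration 3/3 --
  RT 135: heading 135 -> 0
  LT 180: heading 0 -> 180
  REPEAT 3 [
    -- iteration 1/3 --
    FD 3.9: (-2.663,-18.437) -> (-6.563,-18.437) [heading=180, draw]
    PD: pen down
    BK 7.5: (-6.563,-18.437) -> (0.937,-18.437) [heading=180, draw]
    -- iteration 2/3 --
    FD 3.9: (0.937,-18.437) -> (-2.963,-18.437) [heading=180, draw]
    PD: pen down
    BK 7.5: (-2.963,-18.437) -> (4.537,-18.437) [heading=180, draw]
    -- iteration 3/3 --
    FD 3.9: (4.537,-18.437) -> (0.637,-18.437) [heading=180, draw]
    PD: pen down
    BK 7.5: (0.637,-18.437) -> (8.137,-18.437) [heading=180, draw]
  ]
]
FD 9.6: (8.137,-18.437) -> (-1.463,-18.437) [heading=180, draw]
FD 3.9: (-1.463,-18.437) -> (-5.363,-18.437) [heading=180, draw]
FD 4.3: (-5.363,-18.437) -> (-9.663,-18.437) [heading=180, draw]
Final: pos=(-9.663,-18.437), heading=180, 23 segment(s) drawn

Answer: -9.663 -18.437 180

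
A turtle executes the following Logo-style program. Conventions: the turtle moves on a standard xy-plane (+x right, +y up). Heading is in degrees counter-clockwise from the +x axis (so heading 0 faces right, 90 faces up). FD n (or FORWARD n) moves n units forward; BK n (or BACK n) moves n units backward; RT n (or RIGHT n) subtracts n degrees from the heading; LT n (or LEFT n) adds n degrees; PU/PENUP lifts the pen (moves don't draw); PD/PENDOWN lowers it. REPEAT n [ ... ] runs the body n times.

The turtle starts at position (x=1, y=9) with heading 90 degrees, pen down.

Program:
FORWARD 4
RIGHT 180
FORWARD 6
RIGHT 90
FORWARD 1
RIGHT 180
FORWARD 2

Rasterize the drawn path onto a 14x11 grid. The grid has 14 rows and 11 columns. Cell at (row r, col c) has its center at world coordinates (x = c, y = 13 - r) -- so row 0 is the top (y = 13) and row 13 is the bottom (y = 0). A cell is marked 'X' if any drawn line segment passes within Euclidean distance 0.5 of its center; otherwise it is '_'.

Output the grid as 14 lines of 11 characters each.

Answer: _X_________
_X_________
_X_________
_X_________
_X_________
_X_________
XXX________
___________
___________
___________
___________
___________
___________
___________

Derivation:
Segment 0: (1,9) -> (1,13)
Segment 1: (1,13) -> (1,7)
Segment 2: (1,7) -> (0,7)
Segment 3: (0,7) -> (2,7)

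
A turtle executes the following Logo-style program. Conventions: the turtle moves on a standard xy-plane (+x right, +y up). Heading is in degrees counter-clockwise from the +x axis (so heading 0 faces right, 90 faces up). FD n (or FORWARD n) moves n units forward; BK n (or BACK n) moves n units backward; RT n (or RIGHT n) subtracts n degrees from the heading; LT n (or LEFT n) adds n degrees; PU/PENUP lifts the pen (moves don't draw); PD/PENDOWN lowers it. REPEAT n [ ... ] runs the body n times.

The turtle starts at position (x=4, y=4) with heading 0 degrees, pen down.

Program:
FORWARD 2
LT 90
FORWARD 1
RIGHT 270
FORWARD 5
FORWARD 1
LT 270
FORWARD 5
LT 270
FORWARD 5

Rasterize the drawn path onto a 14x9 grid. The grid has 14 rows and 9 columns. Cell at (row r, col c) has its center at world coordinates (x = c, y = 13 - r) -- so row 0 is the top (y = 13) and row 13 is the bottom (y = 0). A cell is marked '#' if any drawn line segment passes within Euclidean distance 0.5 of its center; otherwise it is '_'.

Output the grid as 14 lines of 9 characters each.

Answer: _________
_________
_________
######___
#________
#________
#________
#________
#######__
____###__
_________
_________
_________
_________

Derivation:
Segment 0: (4,4) -> (6,4)
Segment 1: (6,4) -> (6,5)
Segment 2: (6,5) -> (1,5)
Segment 3: (1,5) -> (0,5)
Segment 4: (0,5) -> (0,10)
Segment 5: (0,10) -> (5,10)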